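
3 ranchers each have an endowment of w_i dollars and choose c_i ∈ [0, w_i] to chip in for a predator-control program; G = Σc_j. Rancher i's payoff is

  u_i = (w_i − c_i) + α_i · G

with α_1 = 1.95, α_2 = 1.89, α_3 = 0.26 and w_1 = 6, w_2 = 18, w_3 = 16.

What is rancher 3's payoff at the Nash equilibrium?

22.24

∂u_i/∂c_i = α_i − 1, so rancher i contributes w_i if α_i > 1, else 0.
α_i > 1 for i ∈ {1, 2}; NE contributions (6, 18, 0), G = 24.
u_3 = (16 − 0) + 0.26·24 = 22.24.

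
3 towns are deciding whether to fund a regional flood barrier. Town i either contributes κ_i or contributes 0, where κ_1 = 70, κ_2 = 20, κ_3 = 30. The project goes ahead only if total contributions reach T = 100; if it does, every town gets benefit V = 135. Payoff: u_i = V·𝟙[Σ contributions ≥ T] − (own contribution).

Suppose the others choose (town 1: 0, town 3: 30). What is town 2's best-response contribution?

Others' total = 30. Even contributing 20 gives 50 < 100: no benefit either way.
Best response: 0.

0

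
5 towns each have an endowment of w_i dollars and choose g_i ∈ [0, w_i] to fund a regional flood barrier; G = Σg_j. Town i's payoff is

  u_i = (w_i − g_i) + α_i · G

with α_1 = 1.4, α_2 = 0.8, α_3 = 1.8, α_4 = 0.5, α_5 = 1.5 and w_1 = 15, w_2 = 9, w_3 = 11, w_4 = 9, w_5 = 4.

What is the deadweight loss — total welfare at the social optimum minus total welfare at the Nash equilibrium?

∂u_i/∂g_i = α_i − 1, so town i contributes w_i if α_i > 1, else 0.
α_i > 1 for i ∈ {1, 3, 5}; NE contributions (15, 0, 11, 0, 4), G = 30.
W^NE = Σw_i − G^NE + (Σα_i)·G^NE = 48 + 5·30 = 198.
Planner: ∂(Σu_j)/∂g_i = Σα_j − 1 = 5 > 0, so everyone contributes w_i; G^SO = 48, W^SO = 48 + 5·48 = 288.
Deadweight loss = 90.

90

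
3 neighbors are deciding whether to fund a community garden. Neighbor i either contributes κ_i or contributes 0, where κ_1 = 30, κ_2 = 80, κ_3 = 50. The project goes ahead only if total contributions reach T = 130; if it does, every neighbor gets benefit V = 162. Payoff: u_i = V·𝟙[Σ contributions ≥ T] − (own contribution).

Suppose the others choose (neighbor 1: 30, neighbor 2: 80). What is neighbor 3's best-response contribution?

Others' total = 110. Contributing 50 brings total to 160 ≥ 130: gain V − κ_3 = 112.
Best response: 50.

50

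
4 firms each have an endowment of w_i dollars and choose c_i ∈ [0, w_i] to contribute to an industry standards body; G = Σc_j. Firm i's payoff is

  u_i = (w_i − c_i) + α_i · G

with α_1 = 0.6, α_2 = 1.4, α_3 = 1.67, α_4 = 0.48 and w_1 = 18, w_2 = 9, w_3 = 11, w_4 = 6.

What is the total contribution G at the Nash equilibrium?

20

∂u_i/∂c_i = α_i − 1, so firm i contributes w_i if α_i > 1, else 0.
α_i > 1 for i ∈ {2, 3}; NE contributions (0, 9, 11, 0), G = 20.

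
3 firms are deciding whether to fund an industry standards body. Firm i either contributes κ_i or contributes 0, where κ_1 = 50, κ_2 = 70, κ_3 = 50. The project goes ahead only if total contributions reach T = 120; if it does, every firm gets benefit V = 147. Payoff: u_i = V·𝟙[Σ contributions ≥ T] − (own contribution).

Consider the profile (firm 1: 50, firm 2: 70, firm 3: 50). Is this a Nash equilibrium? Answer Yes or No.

Total = 170 ≥ 120: provided.
Firm 1 (pledges 50, payoff 97): dropping to 0 → total 120, payoff 147. Profitable deviation.

No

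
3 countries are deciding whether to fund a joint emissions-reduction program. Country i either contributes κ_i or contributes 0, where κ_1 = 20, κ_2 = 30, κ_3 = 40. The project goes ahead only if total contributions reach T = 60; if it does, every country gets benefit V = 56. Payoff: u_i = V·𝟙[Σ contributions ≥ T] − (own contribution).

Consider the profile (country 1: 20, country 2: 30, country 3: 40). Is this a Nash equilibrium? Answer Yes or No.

Total = 90 ≥ 60: provided.
Country 1 (pledges 20, payoff 36): dropping to 0 → total 70, payoff 56. Profitable deviation.

No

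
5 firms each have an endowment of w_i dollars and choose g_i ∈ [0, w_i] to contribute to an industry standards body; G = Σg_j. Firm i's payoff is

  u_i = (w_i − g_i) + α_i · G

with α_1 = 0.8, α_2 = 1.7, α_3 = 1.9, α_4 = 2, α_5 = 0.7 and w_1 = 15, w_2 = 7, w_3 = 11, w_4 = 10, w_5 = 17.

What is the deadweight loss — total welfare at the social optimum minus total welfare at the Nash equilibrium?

195.2

∂u_i/∂g_i = α_i − 1, so firm i contributes w_i if α_i > 1, else 0.
α_i > 1 for i ∈ {2, 3, 4}; NE contributions (0, 7, 11, 10, 0), G = 28.
W^NE = Σw_i − G^NE + (Σα_i)·G^NE = 60 + 6.1·28 = 230.8.
Planner: ∂(Σu_j)/∂g_i = Σα_j − 1 = 6.1 > 0, so everyone contributes w_i; G^SO = 60, W^SO = 60 + 6.1·60 = 426.
Deadweight loss = 195.2.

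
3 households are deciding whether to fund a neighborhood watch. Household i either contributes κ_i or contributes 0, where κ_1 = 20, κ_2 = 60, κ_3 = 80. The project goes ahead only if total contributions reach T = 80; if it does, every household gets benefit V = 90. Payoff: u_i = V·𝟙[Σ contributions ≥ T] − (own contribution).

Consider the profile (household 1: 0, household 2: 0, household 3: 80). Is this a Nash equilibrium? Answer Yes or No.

Yes

Total = 80 ≥ 80: provided.
Household 1 (pledges 0, payoff 90): pledging 20 → total 100, payoff 70. No gain.
Household 2 (pledges 0, payoff 90): pledging 60 → total 140, payoff 30. No gain.
Household 3 (pledges 80, payoff 10): dropping to 0 → total 0, payoff 0. No gain.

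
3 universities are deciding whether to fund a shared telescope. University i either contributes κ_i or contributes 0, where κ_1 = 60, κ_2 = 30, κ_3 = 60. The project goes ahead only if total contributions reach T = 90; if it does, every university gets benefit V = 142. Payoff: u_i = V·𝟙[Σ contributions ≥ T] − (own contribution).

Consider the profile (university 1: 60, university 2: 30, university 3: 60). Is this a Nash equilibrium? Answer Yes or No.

No

Total = 150 ≥ 90: provided.
University 1 (pledges 60, payoff 82): dropping to 0 → total 90, payoff 142. Profitable deviation.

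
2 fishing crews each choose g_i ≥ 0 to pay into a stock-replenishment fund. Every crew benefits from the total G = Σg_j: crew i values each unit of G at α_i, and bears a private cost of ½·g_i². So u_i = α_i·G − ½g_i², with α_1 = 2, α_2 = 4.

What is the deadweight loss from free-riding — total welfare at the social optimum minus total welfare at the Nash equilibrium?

10

Crew i's FOC: ∂u_i/∂g_i = α_i − g_i = 0, so g_i* = α_i.
NE contributions = (2, 4); G = 6.
W^NE = (Σα)·G − ½Σα_i² = 6² − ½·20 = 26.
Planner sets g_i = Σα_j = 6 for every i, so G^SO = 2·6 = 12.
W^SO = (Σα)·G^SO − ½·2·(Σα)² = (2/2)·6² = 36.
Deadweight loss = W^SO − W^NE = 10.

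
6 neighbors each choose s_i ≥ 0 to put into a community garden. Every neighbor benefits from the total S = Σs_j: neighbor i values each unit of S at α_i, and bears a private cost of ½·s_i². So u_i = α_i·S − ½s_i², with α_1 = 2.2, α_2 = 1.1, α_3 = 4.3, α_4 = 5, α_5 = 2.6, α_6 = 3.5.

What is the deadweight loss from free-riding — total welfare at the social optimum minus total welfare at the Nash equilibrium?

733.655

Neighbor i's FOC: ∂u_i/∂s_i = α_i − s_i = 0, so s_i* = α_i.
NE contributions = (2.2, 1.1, 4.3, 5, 2.6, 3.5); S = 18.7.
W^NE = (Σα)·S − ½Σα_i² = 18.7² − ½·68.55 = 315.415.
Planner sets s_i = Σα_j = 18.7 for every i, so S^SO = 6·18.7 = 112.2.
W^SO = (Σα)·S^SO − ½·6·(Σα)² = (6/2)·18.7² = 1049.07.
Deadweight loss = W^SO − W^NE = 733.655.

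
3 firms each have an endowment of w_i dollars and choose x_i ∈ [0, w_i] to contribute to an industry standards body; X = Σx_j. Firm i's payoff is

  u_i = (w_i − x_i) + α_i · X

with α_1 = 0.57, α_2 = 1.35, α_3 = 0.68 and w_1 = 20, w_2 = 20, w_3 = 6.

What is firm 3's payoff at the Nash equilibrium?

19.6

∂u_i/∂x_i = α_i − 1, so firm i contributes w_i if α_i > 1, else 0.
α_i > 1 for i ∈ {2}; NE contributions (0, 20, 0), X = 20.
u_3 = (6 − 0) + 0.68·20 = 19.6.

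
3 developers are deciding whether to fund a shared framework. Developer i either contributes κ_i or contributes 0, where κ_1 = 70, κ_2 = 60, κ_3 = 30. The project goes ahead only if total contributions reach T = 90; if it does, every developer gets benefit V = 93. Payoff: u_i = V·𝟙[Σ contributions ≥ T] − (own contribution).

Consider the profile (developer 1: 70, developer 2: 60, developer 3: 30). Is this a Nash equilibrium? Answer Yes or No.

Total = 160 ≥ 90: provided.
Developer 1 (pledges 70, payoff 23): dropping to 0 → total 90, payoff 93. Profitable deviation.

No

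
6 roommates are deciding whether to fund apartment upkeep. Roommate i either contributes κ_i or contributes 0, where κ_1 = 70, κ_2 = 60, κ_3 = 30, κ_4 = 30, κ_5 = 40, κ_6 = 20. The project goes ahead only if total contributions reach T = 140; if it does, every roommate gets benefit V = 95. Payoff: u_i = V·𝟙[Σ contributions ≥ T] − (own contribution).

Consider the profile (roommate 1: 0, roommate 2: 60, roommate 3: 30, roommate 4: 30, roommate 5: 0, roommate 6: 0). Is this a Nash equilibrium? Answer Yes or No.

Total = 120 < 140: not provided.
Roommate 1 (pledges 0, payoff 0): pledging 70 → total 190, payoff 25. Profitable deviation.

No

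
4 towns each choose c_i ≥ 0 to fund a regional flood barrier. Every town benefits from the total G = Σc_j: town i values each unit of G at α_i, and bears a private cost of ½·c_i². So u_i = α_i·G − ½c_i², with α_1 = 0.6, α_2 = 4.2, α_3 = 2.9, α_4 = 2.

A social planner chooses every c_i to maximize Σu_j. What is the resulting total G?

38.8

Planner FOC: ∂(Σu_j)/∂c_i = (Σα_j) − c_i = 0, so c_i^SO = Σα_j = 9.7 for every i; G^SO = 38.8.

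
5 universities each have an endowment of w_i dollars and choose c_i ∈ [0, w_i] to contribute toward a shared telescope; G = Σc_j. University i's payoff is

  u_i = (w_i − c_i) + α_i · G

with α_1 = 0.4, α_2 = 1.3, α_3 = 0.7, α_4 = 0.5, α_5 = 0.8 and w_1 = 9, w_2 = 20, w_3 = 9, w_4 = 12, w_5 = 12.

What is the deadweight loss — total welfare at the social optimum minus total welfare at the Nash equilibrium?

113.4

∂u_i/∂c_i = α_i − 1, so university i contributes w_i if α_i > 1, else 0.
α_i > 1 for i ∈ {2}; NE contributions (0, 20, 0, 0, 0), G = 20.
W^NE = Σw_i − G^NE + (Σα_i)·G^NE = 62 + 2.7·20 = 116.
Planner: ∂(Σu_j)/∂c_i = Σα_j − 1 = 2.7 > 0, so everyone contributes w_i; G^SO = 62, W^SO = 62 + 2.7·62 = 229.4.
Deadweight loss = 113.4.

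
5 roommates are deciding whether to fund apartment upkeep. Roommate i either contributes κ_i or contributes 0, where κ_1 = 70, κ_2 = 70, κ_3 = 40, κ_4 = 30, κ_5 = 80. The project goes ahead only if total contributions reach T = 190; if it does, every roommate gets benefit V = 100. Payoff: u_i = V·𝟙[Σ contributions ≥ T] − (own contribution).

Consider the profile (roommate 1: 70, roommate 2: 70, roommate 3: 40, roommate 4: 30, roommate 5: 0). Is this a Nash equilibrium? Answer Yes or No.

Total = 210 ≥ 190: provided.
Roommate 1 (pledges 70, payoff 30): dropping to 0 → total 140, payoff 0. No gain.
Roommate 2 (pledges 70, payoff 30): dropping to 0 → total 140, payoff 0. No gain.
Roommate 3 (pledges 40, payoff 60): dropping to 0 → total 170, payoff 0. No gain.
Roommate 4 (pledges 30, payoff 70): dropping to 0 → total 180, payoff 0. No gain.
Roommate 5 (pledges 0, payoff 100): pledging 80 → total 290, payoff 20. No gain.

Yes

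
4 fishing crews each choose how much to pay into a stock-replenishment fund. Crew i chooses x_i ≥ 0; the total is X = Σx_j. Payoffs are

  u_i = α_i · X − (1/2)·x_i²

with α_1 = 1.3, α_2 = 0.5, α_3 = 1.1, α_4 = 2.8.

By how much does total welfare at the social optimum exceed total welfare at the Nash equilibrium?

37.985

Crew i's FOC: ∂u_i/∂x_i = α_i − x_i = 0, so x_i* = α_i.
NE contributions = (1.3, 0.5, 1.1, 2.8); X = 5.7.
W^NE = (Σα)·X − ½Σα_i² = 5.7² − ½·10.99 = 26.995.
Planner sets x_i = Σα_j = 5.7 for every i, so X^SO = 4·5.7 = 22.8.
W^SO = (Σα)·X^SO − ½·4·(Σα)² = (4/2)·5.7² = 64.98.
Deadweight loss = W^SO − W^NE = 37.985.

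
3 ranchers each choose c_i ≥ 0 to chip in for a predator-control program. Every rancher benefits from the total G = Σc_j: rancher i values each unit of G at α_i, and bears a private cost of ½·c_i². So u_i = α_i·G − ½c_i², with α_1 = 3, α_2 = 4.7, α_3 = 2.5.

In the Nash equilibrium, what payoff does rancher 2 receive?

Rancher i's FOC: ∂u_i/∂c_i = α_i − c_i = 0, so c_i* = α_i.
NE contributions = (3, 4.7, 2.5); G = 10.2.
u_2 = α_2·G − ½·(c_2)² = 4.7·10.2 − ½·4.7² = 36.895.

36.895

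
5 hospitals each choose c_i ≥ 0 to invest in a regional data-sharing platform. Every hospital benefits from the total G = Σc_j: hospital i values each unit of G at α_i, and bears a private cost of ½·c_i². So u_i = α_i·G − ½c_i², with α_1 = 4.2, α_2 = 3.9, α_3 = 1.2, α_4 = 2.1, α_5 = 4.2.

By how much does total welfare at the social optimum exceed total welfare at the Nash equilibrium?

Hospital i's FOC: ∂u_i/∂c_i = α_i − c_i = 0, so c_i* = α_i.
NE contributions = (4.2, 3.9, 1.2, 2.1, 4.2); G = 15.6.
W^NE = (Σα)·G − ½Σα_i² = 15.6² − ½·56.34 = 215.19.
Planner sets c_i = Σα_j = 15.6 for every i, so G^SO = 5·15.6 = 78.
W^SO = (Σα)·G^SO − ½·5·(Σα)² = (5/2)·15.6² = 608.4.
Deadweight loss = W^SO − W^NE = 393.21.

393.21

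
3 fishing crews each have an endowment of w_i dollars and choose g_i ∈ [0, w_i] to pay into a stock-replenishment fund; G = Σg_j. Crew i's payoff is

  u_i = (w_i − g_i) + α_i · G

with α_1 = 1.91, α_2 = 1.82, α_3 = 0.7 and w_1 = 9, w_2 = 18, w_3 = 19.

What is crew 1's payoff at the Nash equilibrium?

∂u_i/∂g_i = α_i − 1, so crew i contributes w_i if α_i > 1, else 0.
α_i > 1 for i ∈ {1, 2}; NE contributions (9, 18, 0), G = 27.
u_1 = (9 − 9) + 1.91·27 = 51.57.

51.57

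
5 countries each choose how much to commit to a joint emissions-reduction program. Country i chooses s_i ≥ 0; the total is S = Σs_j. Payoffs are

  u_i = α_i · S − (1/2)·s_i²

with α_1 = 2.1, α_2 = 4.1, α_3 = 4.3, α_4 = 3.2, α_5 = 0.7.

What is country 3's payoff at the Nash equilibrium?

52.675

Country i's FOC: ∂u_i/∂s_i = α_i − s_i = 0, so s_i* = α_i.
NE contributions = (2.1, 4.1, 4.3, 3.2, 0.7); S = 14.4.
u_3 = α_3·S − ½·(s_3)² = 4.3·14.4 − ½·4.3² = 52.675.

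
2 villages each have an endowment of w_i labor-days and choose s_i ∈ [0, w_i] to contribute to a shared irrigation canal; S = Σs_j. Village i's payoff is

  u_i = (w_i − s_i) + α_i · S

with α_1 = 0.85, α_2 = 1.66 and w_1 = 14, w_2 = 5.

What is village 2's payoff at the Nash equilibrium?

8.3

∂u_i/∂s_i = α_i − 1, so village i contributes w_i if α_i > 1, else 0.
α_i > 1 for i ∈ {2}; NE contributions (0, 5), S = 5.
u_2 = (5 − 5) + 1.66·5 = 8.3.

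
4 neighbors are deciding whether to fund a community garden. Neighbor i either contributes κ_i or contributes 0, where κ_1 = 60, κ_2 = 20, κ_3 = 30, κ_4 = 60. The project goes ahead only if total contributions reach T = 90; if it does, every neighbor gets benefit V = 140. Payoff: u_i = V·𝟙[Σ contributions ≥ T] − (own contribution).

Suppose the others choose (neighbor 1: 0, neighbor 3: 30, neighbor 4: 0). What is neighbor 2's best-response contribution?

0

Others' total = 30. Even contributing 20 gives 50 < 90: no benefit either way.
Best response: 0.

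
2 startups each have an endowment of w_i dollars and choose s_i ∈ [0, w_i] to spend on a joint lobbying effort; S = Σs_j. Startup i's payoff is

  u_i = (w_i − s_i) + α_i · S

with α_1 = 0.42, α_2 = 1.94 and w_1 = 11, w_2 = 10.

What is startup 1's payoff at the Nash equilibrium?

15.2

∂u_i/∂s_i = α_i − 1, so startup i contributes w_i if α_i > 1, else 0.
α_i > 1 for i ∈ {2}; NE contributions (0, 10), S = 10.
u_1 = (11 − 0) + 0.42·10 = 15.2.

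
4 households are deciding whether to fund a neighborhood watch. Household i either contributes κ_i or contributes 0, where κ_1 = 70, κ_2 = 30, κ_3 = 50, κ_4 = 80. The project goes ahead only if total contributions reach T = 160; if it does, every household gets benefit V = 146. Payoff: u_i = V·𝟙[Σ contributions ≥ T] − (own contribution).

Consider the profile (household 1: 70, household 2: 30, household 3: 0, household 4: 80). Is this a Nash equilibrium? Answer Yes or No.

Total = 180 ≥ 160: provided.
Household 1 (pledges 70, payoff 76): dropping to 0 → total 110, payoff 0. No gain.
Household 2 (pledges 30, payoff 116): dropping to 0 → total 150, payoff 0. No gain.
Household 3 (pledges 0, payoff 146): pledging 50 → total 230, payoff 96. No gain.
Household 4 (pledges 80, payoff 66): dropping to 0 → total 100, payoff 0. No gain.

Yes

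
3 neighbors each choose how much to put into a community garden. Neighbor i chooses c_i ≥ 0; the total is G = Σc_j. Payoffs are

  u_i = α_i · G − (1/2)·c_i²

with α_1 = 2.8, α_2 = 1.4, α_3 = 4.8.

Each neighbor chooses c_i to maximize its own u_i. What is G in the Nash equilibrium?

9

Neighbor i's FOC: ∂u_i/∂c_i = α_i − c_i = 0, so c_i* = α_i.
NE contributions = (2.8, 1.4, 4.8); G = 9.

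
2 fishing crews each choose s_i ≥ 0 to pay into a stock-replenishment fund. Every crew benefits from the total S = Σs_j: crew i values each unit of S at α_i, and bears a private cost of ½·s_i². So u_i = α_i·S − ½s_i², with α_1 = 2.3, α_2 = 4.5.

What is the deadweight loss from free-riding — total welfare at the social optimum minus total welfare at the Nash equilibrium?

12.77

Crew i's FOC: ∂u_i/∂s_i = α_i − s_i = 0, so s_i* = α_i.
NE contributions = (2.3, 4.5); S = 6.8.
W^NE = (Σα)·S − ½Σα_i² = 6.8² − ½·25.54 = 33.47.
Planner sets s_i = Σα_j = 6.8 for every i, so S^SO = 2·6.8 = 13.6.
W^SO = (Σα)·S^SO − ½·2·(Σα)² = (2/2)·6.8² = 46.24.
Deadweight loss = W^SO − W^NE = 12.77.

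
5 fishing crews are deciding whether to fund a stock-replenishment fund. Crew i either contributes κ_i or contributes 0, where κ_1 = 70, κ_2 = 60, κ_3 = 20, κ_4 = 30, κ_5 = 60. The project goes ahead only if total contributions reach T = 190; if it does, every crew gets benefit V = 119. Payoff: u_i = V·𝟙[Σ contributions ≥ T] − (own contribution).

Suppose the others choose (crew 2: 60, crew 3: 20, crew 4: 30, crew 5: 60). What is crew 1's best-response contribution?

Others' total = 170. Contributing 70 brings total to 240 ≥ 190: gain V − κ_1 = 49.
Best response: 70.

70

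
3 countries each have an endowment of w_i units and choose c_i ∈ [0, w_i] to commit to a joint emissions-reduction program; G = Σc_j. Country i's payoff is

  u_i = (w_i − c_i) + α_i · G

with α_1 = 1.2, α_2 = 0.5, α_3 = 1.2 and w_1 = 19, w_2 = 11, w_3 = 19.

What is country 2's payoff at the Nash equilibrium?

∂u_i/∂c_i = α_i − 1, so country i contributes w_i if α_i > 1, else 0.
α_i > 1 for i ∈ {1, 3}; NE contributions (19, 0, 19), G = 38.
u_2 = (11 − 0) + 0.5·38 = 30.

30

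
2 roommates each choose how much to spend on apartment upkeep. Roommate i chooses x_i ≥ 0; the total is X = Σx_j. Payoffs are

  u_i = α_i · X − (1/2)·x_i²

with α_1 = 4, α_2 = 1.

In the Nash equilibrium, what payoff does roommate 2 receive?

Roommate i's FOC: ∂u_i/∂x_i = α_i − x_i = 0, so x_i* = α_i.
NE contributions = (4, 1); X = 5.
u_2 = α_2·X − ½·(x_2)² = 1·5 − ½·1² = 4.5.

4.5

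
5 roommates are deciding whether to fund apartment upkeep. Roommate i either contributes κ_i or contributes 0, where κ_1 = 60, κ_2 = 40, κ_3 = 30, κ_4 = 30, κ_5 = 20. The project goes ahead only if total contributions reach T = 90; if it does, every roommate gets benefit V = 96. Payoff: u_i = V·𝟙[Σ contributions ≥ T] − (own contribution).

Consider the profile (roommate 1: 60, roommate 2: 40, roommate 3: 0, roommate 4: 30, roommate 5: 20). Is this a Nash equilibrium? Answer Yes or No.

No

Total = 150 ≥ 90: provided.
Roommate 1 (pledges 60, payoff 36): dropping to 0 → total 90, payoff 96. Profitable deviation.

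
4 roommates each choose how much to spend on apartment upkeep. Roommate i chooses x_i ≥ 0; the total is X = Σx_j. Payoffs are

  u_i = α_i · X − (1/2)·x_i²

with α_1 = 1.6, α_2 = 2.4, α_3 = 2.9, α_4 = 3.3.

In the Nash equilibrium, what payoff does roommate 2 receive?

Roommate i's FOC: ∂u_i/∂x_i = α_i − x_i = 0, so x_i* = α_i.
NE contributions = (1.6, 2.4, 2.9, 3.3); X = 10.2.
u_2 = α_2·X − ½·(x_2)² = 2.4·10.2 − ½·2.4² = 21.6.

21.6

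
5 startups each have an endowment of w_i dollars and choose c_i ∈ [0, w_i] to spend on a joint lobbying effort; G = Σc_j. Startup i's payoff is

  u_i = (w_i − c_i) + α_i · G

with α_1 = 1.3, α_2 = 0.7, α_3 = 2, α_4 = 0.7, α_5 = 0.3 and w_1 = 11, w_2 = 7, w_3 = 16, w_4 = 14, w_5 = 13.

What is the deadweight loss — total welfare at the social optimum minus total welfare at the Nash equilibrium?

∂u_i/∂c_i = α_i − 1, so startup i contributes w_i if α_i > 1, else 0.
α_i > 1 for i ∈ {1, 3}; NE contributions (11, 0, 16, 0, 0), G = 27.
W^NE = Σw_i − G^NE + (Σα_i)·G^NE = 61 + 4·27 = 169.
Planner: ∂(Σu_j)/∂c_i = Σα_j − 1 = 4 > 0, so everyone contributes w_i; G^SO = 61, W^SO = 61 + 4·61 = 305.
Deadweight loss = 136.

136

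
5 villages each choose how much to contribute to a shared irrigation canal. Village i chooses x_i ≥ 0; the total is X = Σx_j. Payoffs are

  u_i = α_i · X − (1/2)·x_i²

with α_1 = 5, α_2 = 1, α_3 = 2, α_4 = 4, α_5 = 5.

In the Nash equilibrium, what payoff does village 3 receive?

32

Village i's FOC: ∂u_i/∂x_i = α_i − x_i = 0, so x_i* = α_i.
NE contributions = (5, 1, 2, 4, 5); X = 17.
u_3 = α_3·X − ½·(x_3)² = 2·17 − ½·2² = 32.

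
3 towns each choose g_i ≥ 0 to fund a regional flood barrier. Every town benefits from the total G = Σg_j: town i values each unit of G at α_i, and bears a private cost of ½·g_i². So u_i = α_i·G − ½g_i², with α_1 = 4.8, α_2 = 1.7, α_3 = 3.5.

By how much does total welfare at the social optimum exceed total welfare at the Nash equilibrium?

69.09

Town i's FOC: ∂u_i/∂g_i = α_i − g_i = 0, so g_i* = α_i.
NE contributions = (4.8, 1.7, 3.5); G = 10.
W^NE = (Σα)·G − ½Σα_i² = 10² − ½·38.18 = 80.91.
Planner sets g_i = Σα_j = 10 for every i, so G^SO = 3·10 = 30.
W^SO = (Σα)·G^SO − ½·3·(Σα)² = (3/2)·10² = 150.
Deadweight loss = W^SO − W^NE = 69.09.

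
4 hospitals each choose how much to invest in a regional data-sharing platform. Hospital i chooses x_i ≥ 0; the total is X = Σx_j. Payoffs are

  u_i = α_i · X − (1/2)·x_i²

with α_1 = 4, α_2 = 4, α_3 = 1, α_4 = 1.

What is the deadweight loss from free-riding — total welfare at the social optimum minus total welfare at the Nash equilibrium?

117

Hospital i's FOC: ∂u_i/∂x_i = α_i − x_i = 0, so x_i* = α_i.
NE contributions = (4, 4, 1, 1); X = 10.
W^NE = (Σα)·X − ½Σα_i² = 10² − ½·34 = 83.
Planner sets x_i = Σα_j = 10 for every i, so X^SO = 4·10 = 40.
W^SO = (Σα)·X^SO − ½·4·(Σα)² = (4/2)·10² = 200.
Deadweight loss = W^SO − W^NE = 117.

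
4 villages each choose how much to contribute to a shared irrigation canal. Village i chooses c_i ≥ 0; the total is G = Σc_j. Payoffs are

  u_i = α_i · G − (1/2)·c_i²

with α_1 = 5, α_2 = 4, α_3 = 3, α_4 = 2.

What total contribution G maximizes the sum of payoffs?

Planner FOC: ∂(Σu_j)/∂c_i = (Σα_j) − c_i = 0, so c_i^SO = Σα_j = 14 for every i; G^SO = 56.

56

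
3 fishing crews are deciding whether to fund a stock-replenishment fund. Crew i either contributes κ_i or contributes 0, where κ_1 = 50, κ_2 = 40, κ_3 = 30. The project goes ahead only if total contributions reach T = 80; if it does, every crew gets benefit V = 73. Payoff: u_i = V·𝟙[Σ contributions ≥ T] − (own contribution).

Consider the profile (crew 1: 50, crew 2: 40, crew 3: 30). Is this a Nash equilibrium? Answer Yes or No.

Total = 120 ≥ 80: provided.
Crew 1 (pledges 50, payoff 23): dropping to 0 → total 70, payoff 0. No gain.
Crew 2 (pledges 40, payoff 33): dropping to 0 → total 80, payoff 73. Profitable deviation.

No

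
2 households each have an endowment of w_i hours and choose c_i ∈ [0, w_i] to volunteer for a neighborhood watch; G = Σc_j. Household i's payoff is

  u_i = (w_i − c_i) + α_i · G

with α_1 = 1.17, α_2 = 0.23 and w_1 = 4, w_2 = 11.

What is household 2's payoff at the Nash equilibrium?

∂u_i/∂c_i = α_i − 1, so household i contributes w_i if α_i > 1, else 0.
α_i > 1 for i ∈ {1}; NE contributions (4, 0), G = 4.
u_2 = (11 − 0) + 0.23·4 = 11.92.

11.92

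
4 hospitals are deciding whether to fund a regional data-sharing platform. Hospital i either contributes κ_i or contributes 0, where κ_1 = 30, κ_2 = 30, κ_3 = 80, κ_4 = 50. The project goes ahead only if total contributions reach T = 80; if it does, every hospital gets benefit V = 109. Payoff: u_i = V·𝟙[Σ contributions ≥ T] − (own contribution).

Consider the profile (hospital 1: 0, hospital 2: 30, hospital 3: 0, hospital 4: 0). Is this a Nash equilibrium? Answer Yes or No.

No

Total = 30 < 80: not provided.
Hospital 1 (pledges 0, payoff 0): pledging 30 → total 60, payoff -30. No gain.
Hospital 2 (pledges 30, payoff -30): dropping to 0 → total 0, payoff 0. Profitable deviation.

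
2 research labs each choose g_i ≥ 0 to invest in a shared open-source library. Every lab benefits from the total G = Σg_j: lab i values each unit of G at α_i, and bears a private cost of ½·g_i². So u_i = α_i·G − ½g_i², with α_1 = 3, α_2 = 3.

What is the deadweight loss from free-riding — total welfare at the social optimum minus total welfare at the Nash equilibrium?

9

Lab i's FOC: ∂u_i/∂g_i = α_i − g_i = 0, so g_i* = α_i.
NE contributions = (3, 3); G = 6.
W^NE = (Σα)·G − ½Σα_i² = 6² − ½·18 = 27.
Planner sets g_i = Σα_j = 6 for every i, so G^SO = 2·6 = 12.
W^SO = (Σα)·G^SO − ½·2·(Σα)² = (2/2)·6² = 36.
Deadweight loss = W^SO − W^NE = 9.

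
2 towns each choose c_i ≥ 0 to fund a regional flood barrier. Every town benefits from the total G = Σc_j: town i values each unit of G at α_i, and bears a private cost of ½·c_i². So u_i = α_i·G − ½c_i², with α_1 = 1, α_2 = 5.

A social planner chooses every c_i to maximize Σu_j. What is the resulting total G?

Planner FOC: ∂(Σu_j)/∂c_i = (Σα_j) − c_i = 0, so c_i^SO = Σα_j = 6 for every i; G^SO = 12.

12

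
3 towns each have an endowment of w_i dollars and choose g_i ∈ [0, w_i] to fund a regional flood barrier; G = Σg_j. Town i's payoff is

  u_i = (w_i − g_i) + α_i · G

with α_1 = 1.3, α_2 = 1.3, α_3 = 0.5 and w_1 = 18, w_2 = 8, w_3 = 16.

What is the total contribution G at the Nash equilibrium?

∂u_i/∂g_i = α_i − 1, so town i contributes w_i if α_i > 1, else 0.
α_i > 1 for i ∈ {1, 2}; NE contributions (18, 8, 0), G = 26.

26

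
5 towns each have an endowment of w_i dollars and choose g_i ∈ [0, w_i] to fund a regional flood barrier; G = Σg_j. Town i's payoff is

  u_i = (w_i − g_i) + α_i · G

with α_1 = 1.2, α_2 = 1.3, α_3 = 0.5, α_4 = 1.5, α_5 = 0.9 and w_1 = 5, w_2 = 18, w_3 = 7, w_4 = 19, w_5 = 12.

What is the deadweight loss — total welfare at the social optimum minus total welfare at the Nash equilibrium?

83.6

∂u_i/∂g_i = α_i − 1, so town i contributes w_i if α_i > 1, else 0.
α_i > 1 for i ∈ {1, 2, 4}; NE contributions (5, 18, 0, 19, 0), G = 42.
W^NE = Σw_i − G^NE + (Σα_i)·G^NE = 61 + 4.4·42 = 245.8.
Planner: ∂(Σu_j)/∂g_i = Σα_j − 1 = 4.4 > 0, so everyone contributes w_i; G^SO = 61, W^SO = 61 + 4.4·61 = 329.4.
Deadweight loss = 83.6.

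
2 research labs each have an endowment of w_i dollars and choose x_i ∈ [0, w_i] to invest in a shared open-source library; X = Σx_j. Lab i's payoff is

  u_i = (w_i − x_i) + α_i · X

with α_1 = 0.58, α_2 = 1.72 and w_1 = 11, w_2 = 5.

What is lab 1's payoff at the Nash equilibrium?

∂u_i/∂x_i = α_i − 1, so lab i contributes w_i if α_i > 1, else 0.
α_i > 1 for i ∈ {2}; NE contributions (0, 5), X = 5.
u_1 = (11 − 0) + 0.58·5 = 13.9.

13.9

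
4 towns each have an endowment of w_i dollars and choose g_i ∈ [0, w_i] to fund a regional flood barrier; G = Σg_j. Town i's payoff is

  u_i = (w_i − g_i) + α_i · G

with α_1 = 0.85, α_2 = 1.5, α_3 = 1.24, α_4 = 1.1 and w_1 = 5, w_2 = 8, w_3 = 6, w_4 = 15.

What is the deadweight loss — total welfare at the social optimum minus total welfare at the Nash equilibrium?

18.45

∂u_i/∂g_i = α_i − 1, so town i contributes w_i if α_i > 1, else 0.
α_i > 1 for i ∈ {2, 3, 4}; NE contributions (0, 8, 6, 15), G = 29.
W^NE = Σw_i − G^NE + (Σα_i)·G^NE = 34 + 3.69·29 = 141.01.
Planner: ∂(Σu_j)/∂g_i = Σα_j − 1 = 3.69 > 0, so everyone contributes w_i; G^SO = 34, W^SO = 34 + 3.69·34 = 159.46.
Deadweight loss = 18.45.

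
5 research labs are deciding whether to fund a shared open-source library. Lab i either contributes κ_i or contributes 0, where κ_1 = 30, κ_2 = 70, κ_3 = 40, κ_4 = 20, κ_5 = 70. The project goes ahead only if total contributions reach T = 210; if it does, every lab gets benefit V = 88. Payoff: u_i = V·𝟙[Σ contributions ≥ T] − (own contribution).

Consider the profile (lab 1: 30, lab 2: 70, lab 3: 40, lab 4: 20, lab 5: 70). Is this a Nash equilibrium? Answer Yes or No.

Total = 230 ≥ 210: provided.
Lab 1 (pledges 30, payoff 58): dropping to 0 → total 200, payoff 0. No gain.
Lab 2 (pledges 70, payoff 18): dropping to 0 → total 160, payoff 0. No gain.
Lab 3 (pledges 40, payoff 48): dropping to 0 → total 190, payoff 0. No gain.
Lab 4 (pledges 20, payoff 68): dropping to 0 → total 210, payoff 88. Profitable deviation.

No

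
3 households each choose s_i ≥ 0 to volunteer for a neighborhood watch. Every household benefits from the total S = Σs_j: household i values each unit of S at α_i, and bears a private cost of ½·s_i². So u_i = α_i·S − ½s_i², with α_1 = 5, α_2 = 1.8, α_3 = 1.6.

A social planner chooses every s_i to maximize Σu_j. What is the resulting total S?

25.2

Planner FOC: ∂(Σu_j)/∂s_i = (Σα_j) − s_i = 0, so s_i^SO = Σα_j = 8.4 for every i; S^SO = 25.2.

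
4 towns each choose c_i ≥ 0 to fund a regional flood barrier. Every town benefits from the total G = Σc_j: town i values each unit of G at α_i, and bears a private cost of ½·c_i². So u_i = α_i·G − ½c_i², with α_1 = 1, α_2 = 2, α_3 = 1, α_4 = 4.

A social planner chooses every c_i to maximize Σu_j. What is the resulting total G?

32

Planner FOC: ∂(Σu_j)/∂c_i = (Σα_j) − c_i = 0, so c_i^SO = Σα_j = 8 for every i; G^SO = 32.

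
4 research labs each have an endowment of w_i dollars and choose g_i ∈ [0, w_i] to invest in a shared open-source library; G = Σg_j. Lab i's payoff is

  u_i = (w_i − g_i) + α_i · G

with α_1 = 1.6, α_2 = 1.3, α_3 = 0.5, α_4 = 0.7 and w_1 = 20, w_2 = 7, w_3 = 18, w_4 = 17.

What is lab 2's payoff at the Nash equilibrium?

∂u_i/∂g_i = α_i − 1, so lab i contributes w_i if α_i > 1, else 0.
α_i > 1 for i ∈ {1, 2}; NE contributions (20, 7, 0, 0), G = 27.
u_2 = (7 − 7) + 1.3·27 = 35.1.

35.1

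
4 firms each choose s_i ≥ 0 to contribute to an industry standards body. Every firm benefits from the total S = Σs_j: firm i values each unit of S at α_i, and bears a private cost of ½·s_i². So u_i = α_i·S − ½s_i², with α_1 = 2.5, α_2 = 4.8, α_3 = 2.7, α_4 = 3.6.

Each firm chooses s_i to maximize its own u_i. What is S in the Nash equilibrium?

Firm i's FOC: ∂u_i/∂s_i = α_i − s_i = 0, so s_i* = α_i.
NE contributions = (2.5, 4.8, 2.7, 3.6); S = 13.6.

13.6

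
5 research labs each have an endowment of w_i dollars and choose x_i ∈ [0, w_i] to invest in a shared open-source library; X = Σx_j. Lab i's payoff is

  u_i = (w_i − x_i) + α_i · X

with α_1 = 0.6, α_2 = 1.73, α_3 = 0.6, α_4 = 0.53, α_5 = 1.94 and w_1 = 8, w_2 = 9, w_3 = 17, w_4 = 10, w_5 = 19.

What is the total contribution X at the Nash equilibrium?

28

∂u_i/∂x_i = α_i − 1, so lab i contributes w_i if α_i > 1, else 0.
α_i > 1 for i ∈ {2, 5}; NE contributions (0, 9, 0, 0, 19), X = 28.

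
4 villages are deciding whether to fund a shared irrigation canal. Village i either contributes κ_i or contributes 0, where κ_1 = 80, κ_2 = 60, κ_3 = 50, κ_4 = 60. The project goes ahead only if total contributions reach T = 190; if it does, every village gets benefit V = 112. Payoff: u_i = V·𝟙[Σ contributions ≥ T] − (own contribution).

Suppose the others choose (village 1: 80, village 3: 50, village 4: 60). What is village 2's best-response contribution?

0

Others' total = 190 ≥ 190; contributing adds cost 60 for no extra benefit.
Best response: 0.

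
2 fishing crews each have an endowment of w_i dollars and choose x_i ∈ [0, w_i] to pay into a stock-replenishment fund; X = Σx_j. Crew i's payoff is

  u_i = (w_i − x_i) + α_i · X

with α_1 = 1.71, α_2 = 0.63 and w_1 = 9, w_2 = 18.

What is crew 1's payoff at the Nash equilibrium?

∂u_i/∂x_i = α_i − 1, so crew i contributes w_i if α_i > 1, else 0.
α_i > 1 for i ∈ {1}; NE contributions (9, 0), X = 9.
u_1 = (9 − 9) + 1.71·9 = 15.39.

15.39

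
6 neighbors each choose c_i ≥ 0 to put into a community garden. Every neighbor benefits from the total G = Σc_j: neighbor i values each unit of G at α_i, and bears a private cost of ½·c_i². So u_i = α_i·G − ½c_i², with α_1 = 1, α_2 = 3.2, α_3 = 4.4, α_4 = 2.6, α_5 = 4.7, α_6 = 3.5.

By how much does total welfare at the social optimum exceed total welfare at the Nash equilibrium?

Neighbor i's FOC: ∂u_i/∂c_i = α_i − c_i = 0, so c_i* = α_i.
NE contributions = (1, 3.2, 4.4, 2.6, 4.7, 3.5); G = 19.4.
W^NE = (Σα)·G − ½Σα_i² = 19.4² − ½·71.7 = 340.51.
Planner sets c_i = Σα_j = 19.4 for every i, so G^SO = 6·19.4 = 116.4.
W^SO = (Σα)·G^SO − ½·6·(Σα)² = (6/2)·19.4² = 1129.08.
Deadweight loss = W^SO − W^NE = 788.57.

788.57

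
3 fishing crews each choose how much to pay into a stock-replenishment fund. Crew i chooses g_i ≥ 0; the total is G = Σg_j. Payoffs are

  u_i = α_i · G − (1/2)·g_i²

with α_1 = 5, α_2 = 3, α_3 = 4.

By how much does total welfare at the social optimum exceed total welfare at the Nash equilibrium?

97

Crew i's FOC: ∂u_i/∂g_i = α_i − g_i = 0, so g_i* = α_i.
NE contributions = (5, 3, 4); G = 12.
W^NE = (Σα)·G − ½Σα_i² = 12² − ½·50 = 119.
Planner sets g_i = Σα_j = 12 for every i, so G^SO = 3·12 = 36.
W^SO = (Σα)·G^SO − ½·3·(Σα)² = (3/2)·12² = 216.
Deadweight loss = W^SO − W^NE = 97.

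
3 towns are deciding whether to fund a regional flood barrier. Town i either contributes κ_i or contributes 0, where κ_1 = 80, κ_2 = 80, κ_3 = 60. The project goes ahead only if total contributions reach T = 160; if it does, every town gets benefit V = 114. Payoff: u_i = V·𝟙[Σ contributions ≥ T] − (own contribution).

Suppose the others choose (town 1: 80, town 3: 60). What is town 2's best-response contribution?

Others' total = 140. Contributing 80 brings total to 220 ≥ 160: gain V − κ_2 = 34.
Best response: 80.

80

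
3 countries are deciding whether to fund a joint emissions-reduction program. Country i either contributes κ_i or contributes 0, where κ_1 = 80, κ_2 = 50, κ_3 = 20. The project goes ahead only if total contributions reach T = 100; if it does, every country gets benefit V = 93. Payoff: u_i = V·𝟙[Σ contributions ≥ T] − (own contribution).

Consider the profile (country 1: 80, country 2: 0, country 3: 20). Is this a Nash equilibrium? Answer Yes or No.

Total = 100 ≥ 100: provided.
Country 1 (pledges 80, payoff 13): dropping to 0 → total 20, payoff 0. No gain.
Country 2 (pledges 0, payoff 93): pledging 50 → total 150, payoff 43. No gain.
Country 3 (pledges 20, payoff 73): dropping to 0 → total 80, payoff 0. No gain.

Yes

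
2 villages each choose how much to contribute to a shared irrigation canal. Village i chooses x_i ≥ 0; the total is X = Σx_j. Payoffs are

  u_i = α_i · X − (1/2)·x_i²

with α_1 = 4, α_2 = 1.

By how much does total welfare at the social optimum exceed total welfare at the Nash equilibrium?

Village i's FOC: ∂u_i/∂x_i = α_i − x_i = 0, so x_i* = α_i.
NE contributions = (4, 1); X = 5.
W^NE = (Σα)·X − ½Σα_i² = 5² − ½·17 = 16.5.
Planner sets x_i = Σα_j = 5 for every i, so X^SO = 2·5 = 10.
W^SO = (Σα)·X^SO − ½·2·(Σα)² = (2/2)·5² = 25.
Deadweight loss = W^SO − W^NE = 8.5.

8.5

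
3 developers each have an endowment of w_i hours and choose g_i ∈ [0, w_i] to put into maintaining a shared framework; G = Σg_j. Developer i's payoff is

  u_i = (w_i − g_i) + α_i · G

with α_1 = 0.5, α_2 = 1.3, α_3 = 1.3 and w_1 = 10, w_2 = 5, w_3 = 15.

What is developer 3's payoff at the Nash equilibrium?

26

∂u_i/∂g_i = α_i − 1, so developer i contributes w_i if α_i > 1, else 0.
α_i > 1 for i ∈ {2, 3}; NE contributions (0, 5, 15), G = 20.
u_3 = (15 − 15) + 1.3·20 = 26.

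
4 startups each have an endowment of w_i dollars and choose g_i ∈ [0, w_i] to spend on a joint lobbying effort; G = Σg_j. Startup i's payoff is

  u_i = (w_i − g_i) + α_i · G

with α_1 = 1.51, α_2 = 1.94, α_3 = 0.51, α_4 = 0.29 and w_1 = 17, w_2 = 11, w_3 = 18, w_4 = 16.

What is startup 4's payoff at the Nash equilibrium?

24.12

∂u_i/∂g_i = α_i − 1, so startup i contributes w_i if α_i > 1, else 0.
α_i > 1 for i ∈ {1, 2}; NE contributions (17, 11, 0, 0), G = 28.
u_4 = (16 − 0) + 0.29·28 = 24.12.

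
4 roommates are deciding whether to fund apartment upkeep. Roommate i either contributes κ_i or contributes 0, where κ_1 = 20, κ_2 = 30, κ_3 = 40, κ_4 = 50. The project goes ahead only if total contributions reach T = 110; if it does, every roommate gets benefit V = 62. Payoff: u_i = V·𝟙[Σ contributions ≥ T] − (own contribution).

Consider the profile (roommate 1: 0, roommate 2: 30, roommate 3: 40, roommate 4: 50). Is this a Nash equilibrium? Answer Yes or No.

Total = 120 ≥ 110: provided.
Roommate 1 (pledges 0, payoff 62): pledging 20 → total 140, payoff 42. No gain.
Roommate 2 (pledges 30, payoff 32): dropping to 0 → total 90, payoff 0. No gain.
Roommate 3 (pledges 40, payoff 22): dropping to 0 → total 80, payoff 0. No gain.
Roommate 4 (pledges 50, payoff 12): dropping to 0 → total 70, payoff 0. No gain.

Yes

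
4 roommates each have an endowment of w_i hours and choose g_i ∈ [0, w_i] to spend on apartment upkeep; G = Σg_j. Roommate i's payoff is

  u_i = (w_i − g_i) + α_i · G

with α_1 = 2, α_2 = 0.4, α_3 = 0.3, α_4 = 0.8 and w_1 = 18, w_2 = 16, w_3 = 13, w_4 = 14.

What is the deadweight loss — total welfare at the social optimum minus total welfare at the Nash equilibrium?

107.5

∂u_i/∂g_i = α_i − 1, so roommate i contributes w_i if α_i > 1, else 0.
α_i > 1 for i ∈ {1}; NE contributions (18, 0, 0, 0), G = 18.
W^NE = Σw_i − G^NE + (Σα_i)·G^NE = 61 + 2.5·18 = 106.
Planner: ∂(Σu_j)/∂g_i = Σα_j − 1 = 2.5 > 0, so everyone contributes w_i; G^SO = 61, W^SO = 61 + 2.5·61 = 213.5.
Deadweight loss = 107.5.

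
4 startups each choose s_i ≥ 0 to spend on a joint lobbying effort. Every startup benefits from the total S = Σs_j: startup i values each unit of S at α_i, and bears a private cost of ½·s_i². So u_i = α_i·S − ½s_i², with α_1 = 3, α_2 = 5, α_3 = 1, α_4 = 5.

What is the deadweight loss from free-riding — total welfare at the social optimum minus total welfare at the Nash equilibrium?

226

Startup i's FOC: ∂u_i/∂s_i = α_i − s_i = 0, so s_i* = α_i.
NE contributions = (3, 5, 1, 5); S = 14.
W^NE = (Σα)·S − ½Σα_i² = 14² − ½·60 = 166.
Planner sets s_i = Σα_j = 14 for every i, so S^SO = 4·14 = 56.
W^SO = (Σα)·S^SO − ½·4·(Σα)² = (4/2)·14² = 392.
Deadweight loss = W^SO − W^NE = 226.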